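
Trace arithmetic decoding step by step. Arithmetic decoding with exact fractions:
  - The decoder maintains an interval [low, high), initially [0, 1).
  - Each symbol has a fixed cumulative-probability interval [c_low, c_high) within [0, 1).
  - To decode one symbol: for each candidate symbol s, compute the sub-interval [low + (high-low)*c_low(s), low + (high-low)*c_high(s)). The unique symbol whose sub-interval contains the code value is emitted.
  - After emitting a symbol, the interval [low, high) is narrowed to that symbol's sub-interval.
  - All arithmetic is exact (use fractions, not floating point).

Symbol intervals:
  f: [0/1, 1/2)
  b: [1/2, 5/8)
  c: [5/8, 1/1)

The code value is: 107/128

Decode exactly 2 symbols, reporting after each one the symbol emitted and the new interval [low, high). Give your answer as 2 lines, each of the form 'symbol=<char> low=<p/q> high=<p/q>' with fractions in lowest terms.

Answer: symbol=c low=5/8 high=1/1
symbol=b low=13/16 high=55/64

Derivation:
Step 1: interval [0/1, 1/1), width = 1/1 - 0/1 = 1/1
  'f': [0/1 + 1/1*0/1, 0/1 + 1/1*1/2) = [0/1, 1/2)
  'b': [0/1 + 1/1*1/2, 0/1 + 1/1*5/8) = [1/2, 5/8)
  'c': [0/1 + 1/1*5/8, 0/1 + 1/1*1/1) = [5/8, 1/1) <- contains code 107/128
  emit 'c', narrow to [5/8, 1/1)
Step 2: interval [5/8, 1/1), width = 1/1 - 5/8 = 3/8
  'f': [5/8 + 3/8*0/1, 5/8 + 3/8*1/2) = [5/8, 13/16)
  'b': [5/8 + 3/8*1/2, 5/8 + 3/8*5/8) = [13/16, 55/64) <- contains code 107/128
  'c': [5/8 + 3/8*5/8, 5/8 + 3/8*1/1) = [55/64, 1/1)
  emit 'b', narrow to [13/16, 55/64)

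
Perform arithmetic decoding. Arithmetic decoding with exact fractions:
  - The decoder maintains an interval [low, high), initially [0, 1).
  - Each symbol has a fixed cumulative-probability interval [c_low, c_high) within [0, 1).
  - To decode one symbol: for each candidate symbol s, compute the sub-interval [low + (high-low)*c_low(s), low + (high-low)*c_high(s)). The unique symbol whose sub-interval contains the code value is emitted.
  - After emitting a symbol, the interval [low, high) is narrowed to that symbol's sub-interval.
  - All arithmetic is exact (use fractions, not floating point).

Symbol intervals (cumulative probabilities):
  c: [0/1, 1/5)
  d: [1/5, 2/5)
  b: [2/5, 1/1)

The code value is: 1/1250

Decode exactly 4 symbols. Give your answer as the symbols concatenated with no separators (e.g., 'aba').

Step 1: interval [0/1, 1/1), width = 1/1 - 0/1 = 1/1
  'c': [0/1 + 1/1*0/1, 0/1 + 1/1*1/5) = [0/1, 1/5) <- contains code 1/1250
  'd': [0/1 + 1/1*1/5, 0/1 + 1/1*2/5) = [1/5, 2/5)
  'b': [0/1 + 1/1*2/5, 0/1 + 1/1*1/1) = [2/5, 1/1)
  emit 'c', narrow to [0/1, 1/5)
Step 2: interval [0/1, 1/5), width = 1/5 - 0/1 = 1/5
  'c': [0/1 + 1/5*0/1, 0/1 + 1/5*1/5) = [0/1, 1/25) <- contains code 1/1250
  'd': [0/1 + 1/5*1/5, 0/1 + 1/5*2/5) = [1/25, 2/25)
  'b': [0/1 + 1/5*2/5, 0/1 + 1/5*1/1) = [2/25, 1/5)
  emit 'c', narrow to [0/1, 1/25)
Step 3: interval [0/1, 1/25), width = 1/25 - 0/1 = 1/25
  'c': [0/1 + 1/25*0/1, 0/1 + 1/25*1/5) = [0/1, 1/125) <- contains code 1/1250
  'd': [0/1 + 1/25*1/5, 0/1 + 1/25*2/5) = [1/125, 2/125)
  'b': [0/1 + 1/25*2/5, 0/1 + 1/25*1/1) = [2/125, 1/25)
  emit 'c', narrow to [0/1, 1/125)
Step 4: interval [0/1, 1/125), width = 1/125 - 0/1 = 1/125
  'c': [0/1 + 1/125*0/1, 0/1 + 1/125*1/5) = [0/1, 1/625) <- contains code 1/1250
  'd': [0/1 + 1/125*1/5, 0/1 + 1/125*2/5) = [1/625, 2/625)
  'b': [0/1 + 1/125*2/5, 0/1 + 1/125*1/1) = [2/625, 1/125)
  emit 'c', narrow to [0/1, 1/625)

Answer: cccc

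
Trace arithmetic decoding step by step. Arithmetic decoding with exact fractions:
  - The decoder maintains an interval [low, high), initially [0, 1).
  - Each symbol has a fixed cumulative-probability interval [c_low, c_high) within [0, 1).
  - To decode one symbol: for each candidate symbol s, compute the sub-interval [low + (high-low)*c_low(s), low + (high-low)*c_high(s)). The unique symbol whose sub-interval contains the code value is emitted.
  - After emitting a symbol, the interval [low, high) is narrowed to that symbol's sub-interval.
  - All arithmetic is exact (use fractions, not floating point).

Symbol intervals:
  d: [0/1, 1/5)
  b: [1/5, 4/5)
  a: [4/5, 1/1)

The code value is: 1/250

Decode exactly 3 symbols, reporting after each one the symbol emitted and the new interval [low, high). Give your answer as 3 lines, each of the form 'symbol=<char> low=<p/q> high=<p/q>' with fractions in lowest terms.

Answer: symbol=d low=0/1 high=1/5
symbol=d low=0/1 high=1/25
symbol=d low=0/1 high=1/125

Derivation:
Step 1: interval [0/1, 1/1), width = 1/1 - 0/1 = 1/1
  'd': [0/1 + 1/1*0/1, 0/1 + 1/1*1/5) = [0/1, 1/5) <- contains code 1/250
  'b': [0/1 + 1/1*1/5, 0/1 + 1/1*4/5) = [1/5, 4/5)
  'a': [0/1 + 1/1*4/5, 0/1 + 1/1*1/1) = [4/5, 1/1)
  emit 'd', narrow to [0/1, 1/5)
Step 2: interval [0/1, 1/5), width = 1/5 - 0/1 = 1/5
  'd': [0/1 + 1/5*0/1, 0/1 + 1/5*1/5) = [0/1, 1/25) <- contains code 1/250
  'b': [0/1 + 1/5*1/5, 0/1 + 1/5*4/5) = [1/25, 4/25)
  'a': [0/1 + 1/5*4/5, 0/1 + 1/5*1/1) = [4/25, 1/5)
  emit 'd', narrow to [0/1, 1/25)
Step 3: interval [0/1, 1/25), width = 1/25 - 0/1 = 1/25
  'd': [0/1 + 1/25*0/1, 0/1 + 1/25*1/5) = [0/1, 1/125) <- contains code 1/250
  'b': [0/1 + 1/25*1/5, 0/1 + 1/25*4/5) = [1/125, 4/125)
  'a': [0/1 + 1/25*4/5, 0/1 + 1/25*1/1) = [4/125, 1/25)
  emit 'd', narrow to [0/1, 1/125)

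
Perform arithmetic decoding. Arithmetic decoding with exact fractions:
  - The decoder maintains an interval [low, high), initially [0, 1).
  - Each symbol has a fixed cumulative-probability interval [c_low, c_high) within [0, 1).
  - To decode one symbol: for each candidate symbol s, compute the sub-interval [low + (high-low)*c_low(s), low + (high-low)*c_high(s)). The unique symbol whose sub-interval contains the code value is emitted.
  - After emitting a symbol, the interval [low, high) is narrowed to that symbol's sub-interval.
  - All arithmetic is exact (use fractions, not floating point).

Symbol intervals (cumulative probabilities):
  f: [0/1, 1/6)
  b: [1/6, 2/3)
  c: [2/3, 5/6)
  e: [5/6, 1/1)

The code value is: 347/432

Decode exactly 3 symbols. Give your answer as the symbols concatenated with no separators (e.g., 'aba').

Answer: cce

Derivation:
Step 1: interval [0/1, 1/1), width = 1/1 - 0/1 = 1/1
  'f': [0/1 + 1/1*0/1, 0/1 + 1/1*1/6) = [0/1, 1/6)
  'b': [0/1 + 1/1*1/6, 0/1 + 1/1*2/3) = [1/6, 2/3)
  'c': [0/1 + 1/1*2/3, 0/1 + 1/1*5/6) = [2/3, 5/6) <- contains code 347/432
  'e': [0/1 + 1/1*5/6, 0/1 + 1/1*1/1) = [5/6, 1/1)
  emit 'c', narrow to [2/3, 5/6)
Step 2: interval [2/3, 5/6), width = 5/6 - 2/3 = 1/6
  'f': [2/3 + 1/6*0/1, 2/3 + 1/6*1/6) = [2/3, 25/36)
  'b': [2/3 + 1/6*1/6, 2/3 + 1/6*2/3) = [25/36, 7/9)
  'c': [2/3 + 1/6*2/3, 2/3 + 1/6*5/6) = [7/9, 29/36) <- contains code 347/432
  'e': [2/3 + 1/6*5/6, 2/3 + 1/6*1/1) = [29/36, 5/6)
  emit 'c', narrow to [7/9, 29/36)
Step 3: interval [7/9, 29/36), width = 29/36 - 7/9 = 1/36
  'f': [7/9 + 1/36*0/1, 7/9 + 1/36*1/6) = [7/9, 169/216)
  'b': [7/9 + 1/36*1/6, 7/9 + 1/36*2/3) = [169/216, 43/54)
  'c': [7/9 + 1/36*2/3, 7/9 + 1/36*5/6) = [43/54, 173/216)
  'e': [7/9 + 1/36*5/6, 7/9 + 1/36*1/1) = [173/216, 29/36) <- contains code 347/432
  emit 'e', narrow to [173/216, 29/36)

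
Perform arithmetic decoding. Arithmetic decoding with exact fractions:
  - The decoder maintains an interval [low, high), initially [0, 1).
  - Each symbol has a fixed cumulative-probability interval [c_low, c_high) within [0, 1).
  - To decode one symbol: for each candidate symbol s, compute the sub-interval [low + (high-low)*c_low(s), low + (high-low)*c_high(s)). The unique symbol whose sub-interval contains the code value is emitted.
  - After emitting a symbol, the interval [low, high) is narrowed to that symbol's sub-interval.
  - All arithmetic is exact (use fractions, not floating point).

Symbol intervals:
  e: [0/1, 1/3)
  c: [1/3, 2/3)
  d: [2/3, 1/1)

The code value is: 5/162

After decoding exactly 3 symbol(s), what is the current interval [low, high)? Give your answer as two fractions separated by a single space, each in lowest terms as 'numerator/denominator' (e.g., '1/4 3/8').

Step 1: interval [0/1, 1/1), width = 1/1 - 0/1 = 1/1
  'e': [0/1 + 1/1*0/1, 0/1 + 1/1*1/3) = [0/1, 1/3) <- contains code 5/162
  'c': [0/1 + 1/1*1/3, 0/1 + 1/1*2/3) = [1/3, 2/3)
  'd': [0/1 + 1/1*2/3, 0/1 + 1/1*1/1) = [2/3, 1/1)
  emit 'e', narrow to [0/1, 1/3)
Step 2: interval [0/1, 1/3), width = 1/3 - 0/1 = 1/3
  'e': [0/1 + 1/3*0/1, 0/1 + 1/3*1/3) = [0/1, 1/9) <- contains code 5/162
  'c': [0/1 + 1/3*1/3, 0/1 + 1/3*2/3) = [1/9, 2/9)
  'd': [0/1 + 1/3*2/3, 0/1 + 1/3*1/1) = [2/9, 1/3)
  emit 'e', narrow to [0/1, 1/9)
Step 3: interval [0/1, 1/9), width = 1/9 - 0/1 = 1/9
  'e': [0/1 + 1/9*0/1, 0/1 + 1/9*1/3) = [0/1, 1/27) <- contains code 5/162
  'c': [0/1 + 1/9*1/3, 0/1 + 1/9*2/3) = [1/27, 2/27)
  'd': [0/1 + 1/9*2/3, 0/1 + 1/9*1/1) = [2/27, 1/9)
  emit 'e', narrow to [0/1, 1/27)

Answer: 0/1 1/27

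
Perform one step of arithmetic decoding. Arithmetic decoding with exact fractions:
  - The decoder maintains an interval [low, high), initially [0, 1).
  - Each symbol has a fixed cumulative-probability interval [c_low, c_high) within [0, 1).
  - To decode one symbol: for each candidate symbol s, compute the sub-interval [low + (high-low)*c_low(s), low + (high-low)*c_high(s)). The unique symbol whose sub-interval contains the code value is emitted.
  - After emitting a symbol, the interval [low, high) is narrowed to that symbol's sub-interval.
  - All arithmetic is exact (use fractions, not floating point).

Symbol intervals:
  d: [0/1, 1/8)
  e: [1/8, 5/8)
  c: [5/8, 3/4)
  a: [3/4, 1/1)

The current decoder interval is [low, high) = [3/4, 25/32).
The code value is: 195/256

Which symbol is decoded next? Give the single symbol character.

Interval width = high − low = 25/32 − 3/4 = 1/32
Scaled code = (code − low) / width = (195/256 − 3/4) / 1/32 = 3/8
  d: [0/1, 1/8) 
  e: [1/8, 5/8) ← scaled code falls here ✓
  c: [5/8, 3/4) 
  a: [3/4, 1/1) 

Answer: e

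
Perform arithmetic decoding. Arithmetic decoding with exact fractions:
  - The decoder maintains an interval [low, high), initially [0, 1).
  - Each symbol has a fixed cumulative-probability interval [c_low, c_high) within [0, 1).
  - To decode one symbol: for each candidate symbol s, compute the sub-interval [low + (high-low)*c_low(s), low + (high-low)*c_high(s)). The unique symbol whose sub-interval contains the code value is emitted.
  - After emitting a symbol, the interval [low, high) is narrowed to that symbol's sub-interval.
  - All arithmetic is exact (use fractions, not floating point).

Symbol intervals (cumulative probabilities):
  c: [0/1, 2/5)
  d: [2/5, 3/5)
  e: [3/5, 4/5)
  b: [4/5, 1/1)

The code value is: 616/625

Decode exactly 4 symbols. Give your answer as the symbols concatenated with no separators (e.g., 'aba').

Step 1: interval [0/1, 1/1), width = 1/1 - 0/1 = 1/1
  'c': [0/1 + 1/1*0/1, 0/1 + 1/1*2/5) = [0/1, 2/5)
  'd': [0/1 + 1/1*2/5, 0/1 + 1/1*3/5) = [2/5, 3/5)
  'e': [0/1 + 1/1*3/5, 0/1 + 1/1*4/5) = [3/5, 4/5)
  'b': [0/1 + 1/1*4/5, 0/1 + 1/1*1/1) = [4/5, 1/1) <- contains code 616/625
  emit 'b', narrow to [4/5, 1/1)
Step 2: interval [4/5, 1/1), width = 1/1 - 4/5 = 1/5
  'c': [4/5 + 1/5*0/1, 4/5 + 1/5*2/5) = [4/5, 22/25)
  'd': [4/5 + 1/5*2/5, 4/5 + 1/5*3/5) = [22/25, 23/25)
  'e': [4/5 + 1/5*3/5, 4/5 + 1/5*4/5) = [23/25, 24/25)
  'b': [4/5 + 1/5*4/5, 4/5 + 1/5*1/1) = [24/25, 1/1) <- contains code 616/625
  emit 'b', narrow to [24/25, 1/1)
Step 3: interval [24/25, 1/1), width = 1/1 - 24/25 = 1/25
  'c': [24/25 + 1/25*0/1, 24/25 + 1/25*2/5) = [24/25, 122/125)
  'd': [24/25 + 1/25*2/5, 24/25 + 1/25*3/5) = [122/125, 123/125)
  'e': [24/25 + 1/25*3/5, 24/25 + 1/25*4/5) = [123/125, 124/125) <- contains code 616/625
  'b': [24/25 + 1/25*4/5, 24/25 + 1/25*1/1) = [124/125, 1/1)
  emit 'e', narrow to [123/125, 124/125)
Step 4: interval [123/125, 124/125), width = 124/125 - 123/125 = 1/125
  'c': [123/125 + 1/125*0/1, 123/125 + 1/125*2/5) = [123/125, 617/625) <- contains code 616/625
  'd': [123/125 + 1/125*2/5, 123/125 + 1/125*3/5) = [617/625, 618/625)
  'e': [123/125 + 1/125*3/5, 123/125 + 1/125*4/5) = [618/625, 619/625)
  'b': [123/125 + 1/125*4/5, 123/125 + 1/125*1/1) = [619/625, 124/125)
  emit 'c', narrow to [123/125, 617/625)

Answer: bbec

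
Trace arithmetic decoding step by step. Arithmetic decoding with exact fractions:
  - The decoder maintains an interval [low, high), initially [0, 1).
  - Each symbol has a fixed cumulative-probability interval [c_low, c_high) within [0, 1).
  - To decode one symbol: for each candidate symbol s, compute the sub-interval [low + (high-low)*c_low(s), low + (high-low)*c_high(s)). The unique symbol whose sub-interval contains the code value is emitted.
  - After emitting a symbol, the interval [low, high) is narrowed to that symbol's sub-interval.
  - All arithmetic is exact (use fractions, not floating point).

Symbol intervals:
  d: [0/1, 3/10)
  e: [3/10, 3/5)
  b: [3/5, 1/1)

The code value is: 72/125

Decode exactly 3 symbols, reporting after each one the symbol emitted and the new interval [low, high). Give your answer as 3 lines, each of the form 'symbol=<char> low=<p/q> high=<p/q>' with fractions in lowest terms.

Answer: symbol=e low=3/10 high=3/5
symbol=b low=12/25 high=3/5
symbol=b low=69/125 high=3/5

Derivation:
Step 1: interval [0/1, 1/1), width = 1/1 - 0/1 = 1/1
  'd': [0/1 + 1/1*0/1, 0/1 + 1/1*3/10) = [0/1, 3/10)
  'e': [0/1 + 1/1*3/10, 0/1 + 1/1*3/5) = [3/10, 3/5) <- contains code 72/125
  'b': [0/1 + 1/1*3/5, 0/1 + 1/1*1/1) = [3/5, 1/1)
  emit 'e', narrow to [3/10, 3/5)
Step 2: interval [3/10, 3/5), width = 3/5 - 3/10 = 3/10
  'd': [3/10 + 3/10*0/1, 3/10 + 3/10*3/10) = [3/10, 39/100)
  'e': [3/10 + 3/10*3/10, 3/10 + 3/10*3/5) = [39/100, 12/25)
  'b': [3/10 + 3/10*3/5, 3/10 + 3/10*1/1) = [12/25, 3/5) <- contains code 72/125
  emit 'b', narrow to [12/25, 3/5)
Step 3: interval [12/25, 3/5), width = 3/5 - 12/25 = 3/25
  'd': [12/25 + 3/25*0/1, 12/25 + 3/25*3/10) = [12/25, 129/250)
  'e': [12/25 + 3/25*3/10, 12/25 + 3/25*3/5) = [129/250, 69/125)
  'b': [12/25 + 3/25*3/5, 12/25 + 3/25*1/1) = [69/125, 3/5) <- contains code 72/125
  emit 'b', narrow to [69/125, 3/5)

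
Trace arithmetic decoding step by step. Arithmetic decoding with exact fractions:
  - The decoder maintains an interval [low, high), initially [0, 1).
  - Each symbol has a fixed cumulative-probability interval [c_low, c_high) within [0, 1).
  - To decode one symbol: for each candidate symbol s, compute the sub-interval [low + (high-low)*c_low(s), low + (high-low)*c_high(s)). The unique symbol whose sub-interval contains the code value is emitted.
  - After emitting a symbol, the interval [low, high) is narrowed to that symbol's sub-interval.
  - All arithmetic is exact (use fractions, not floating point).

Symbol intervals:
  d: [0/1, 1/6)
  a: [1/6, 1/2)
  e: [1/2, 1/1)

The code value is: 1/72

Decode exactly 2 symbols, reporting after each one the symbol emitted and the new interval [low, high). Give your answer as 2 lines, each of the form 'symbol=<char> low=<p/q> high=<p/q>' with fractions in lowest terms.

Answer: symbol=d low=0/1 high=1/6
symbol=d low=0/1 high=1/36

Derivation:
Step 1: interval [0/1, 1/1), width = 1/1 - 0/1 = 1/1
  'd': [0/1 + 1/1*0/1, 0/1 + 1/1*1/6) = [0/1, 1/6) <- contains code 1/72
  'a': [0/1 + 1/1*1/6, 0/1 + 1/1*1/2) = [1/6, 1/2)
  'e': [0/1 + 1/1*1/2, 0/1 + 1/1*1/1) = [1/2, 1/1)
  emit 'd', narrow to [0/1, 1/6)
Step 2: interval [0/1, 1/6), width = 1/6 - 0/1 = 1/6
  'd': [0/1 + 1/6*0/1, 0/1 + 1/6*1/6) = [0/1, 1/36) <- contains code 1/72
  'a': [0/1 + 1/6*1/6, 0/1 + 1/6*1/2) = [1/36, 1/12)
  'e': [0/1 + 1/6*1/2, 0/1 + 1/6*1/1) = [1/12, 1/6)
  emit 'd', narrow to [0/1, 1/36)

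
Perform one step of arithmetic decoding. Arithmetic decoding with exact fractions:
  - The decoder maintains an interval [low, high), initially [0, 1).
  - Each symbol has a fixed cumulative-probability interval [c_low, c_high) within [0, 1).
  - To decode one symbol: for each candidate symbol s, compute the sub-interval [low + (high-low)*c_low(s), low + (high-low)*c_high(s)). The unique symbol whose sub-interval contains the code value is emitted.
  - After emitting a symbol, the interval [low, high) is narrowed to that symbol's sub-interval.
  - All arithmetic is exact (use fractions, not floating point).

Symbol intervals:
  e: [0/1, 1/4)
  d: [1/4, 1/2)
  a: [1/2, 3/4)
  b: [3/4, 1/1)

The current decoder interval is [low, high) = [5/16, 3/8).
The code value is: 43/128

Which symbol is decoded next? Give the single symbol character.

Interval width = high − low = 3/8 − 5/16 = 1/16
Scaled code = (code − low) / width = (43/128 − 5/16) / 1/16 = 3/8
  e: [0/1, 1/4) 
  d: [1/4, 1/2) ← scaled code falls here ✓
  a: [1/2, 3/4) 
  b: [3/4, 1/1) 

Answer: d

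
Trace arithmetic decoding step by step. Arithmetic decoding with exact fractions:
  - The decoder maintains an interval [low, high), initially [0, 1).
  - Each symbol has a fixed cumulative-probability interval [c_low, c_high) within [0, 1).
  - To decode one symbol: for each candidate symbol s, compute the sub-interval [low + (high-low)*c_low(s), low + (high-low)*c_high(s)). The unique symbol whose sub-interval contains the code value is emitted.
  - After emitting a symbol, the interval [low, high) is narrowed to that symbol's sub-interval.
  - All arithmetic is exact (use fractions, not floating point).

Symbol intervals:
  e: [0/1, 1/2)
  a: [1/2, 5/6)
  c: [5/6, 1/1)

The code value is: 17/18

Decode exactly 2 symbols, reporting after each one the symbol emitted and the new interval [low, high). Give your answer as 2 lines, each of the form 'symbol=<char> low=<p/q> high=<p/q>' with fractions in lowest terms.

Step 1: interval [0/1, 1/1), width = 1/1 - 0/1 = 1/1
  'e': [0/1 + 1/1*0/1, 0/1 + 1/1*1/2) = [0/1, 1/2)
  'a': [0/1 + 1/1*1/2, 0/1 + 1/1*5/6) = [1/2, 5/6)
  'c': [0/1 + 1/1*5/6, 0/1 + 1/1*1/1) = [5/6, 1/1) <- contains code 17/18
  emit 'c', narrow to [5/6, 1/1)
Step 2: interval [5/6, 1/1), width = 1/1 - 5/6 = 1/6
  'e': [5/6 + 1/6*0/1, 5/6 + 1/6*1/2) = [5/6, 11/12)
  'a': [5/6 + 1/6*1/2, 5/6 + 1/6*5/6) = [11/12, 35/36) <- contains code 17/18
  'c': [5/6 + 1/6*5/6, 5/6 + 1/6*1/1) = [35/36, 1/1)
  emit 'a', narrow to [11/12, 35/36)

Answer: symbol=c low=5/6 high=1/1
symbol=a low=11/12 high=35/36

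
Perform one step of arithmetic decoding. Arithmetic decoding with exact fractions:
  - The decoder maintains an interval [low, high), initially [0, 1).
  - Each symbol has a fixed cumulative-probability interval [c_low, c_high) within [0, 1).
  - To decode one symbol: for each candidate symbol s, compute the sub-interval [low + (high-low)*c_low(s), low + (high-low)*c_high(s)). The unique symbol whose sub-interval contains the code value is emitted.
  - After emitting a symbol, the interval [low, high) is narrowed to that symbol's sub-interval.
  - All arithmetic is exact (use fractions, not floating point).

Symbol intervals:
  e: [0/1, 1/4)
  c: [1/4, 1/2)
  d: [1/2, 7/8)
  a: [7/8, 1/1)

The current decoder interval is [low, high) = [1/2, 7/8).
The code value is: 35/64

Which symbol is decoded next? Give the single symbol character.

Answer: e

Derivation:
Interval width = high − low = 7/8 − 1/2 = 3/8
Scaled code = (code − low) / width = (35/64 − 1/2) / 3/8 = 1/8
  e: [0/1, 1/4) ← scaled code falls here ✓
  c: [1/4, 1/2) 
  d: [1/2, 7/8) 
  a: [7/8, 1/1) 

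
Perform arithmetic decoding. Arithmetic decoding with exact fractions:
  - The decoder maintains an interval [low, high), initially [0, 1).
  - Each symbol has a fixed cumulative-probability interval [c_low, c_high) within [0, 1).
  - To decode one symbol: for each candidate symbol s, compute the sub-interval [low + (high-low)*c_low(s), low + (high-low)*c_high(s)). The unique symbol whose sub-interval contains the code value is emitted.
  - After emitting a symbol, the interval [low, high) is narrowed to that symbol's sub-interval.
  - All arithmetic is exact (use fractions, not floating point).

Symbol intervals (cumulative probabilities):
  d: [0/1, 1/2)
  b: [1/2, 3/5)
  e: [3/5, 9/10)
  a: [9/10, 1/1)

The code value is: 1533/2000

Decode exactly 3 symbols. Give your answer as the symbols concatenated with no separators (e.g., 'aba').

Answer: ebb

Derivation:
Step 1: interval [0/1, 1/1), width = 1/1 - 0/1 = 1/1
  'd': [0/1 + 1/1*0/1, 0/1 + 1/1*1/2) = [0/1, 1/2)
  'b': [0/1 + 1/1*1/2, 0/1 + 1/1*3/5) = [1/2, 3/5)
  'e': [0/1 + 1/1*3/5, 0/1 + 1/1*9/10) = [3/5, 9/10) <- contains code 1533/2000
  'a': [0/1 + 1/1*9/10, 0/1 + 1/1*1/1) = [9/10, 1/1)
  emit 'e', narrow to [3/5, 9/10)
Step 2: interval [3/5, 9/10), width = 9/10 - 3/5 = 3/10
  'd': [3/5 + 3/10*0/1, 3/5 + 3/10*1/2) = [3/5, 3/4)
  'b': [3/5 + 3/10*1/2, 3/5 + 3/10*3/5) = [3/4, 39/50) <- contains code 1533/2000
  'e': [3/5 + 3/10*3/5, 3/5 + 3/10*9/10) = [39/50, 87/100)
  'a': [3/5 + 3/10*9/10, 3/5 + 3/10*1/1) = [87/100, 9/10)
  emit 'b', narrow to [3/4, 39/50)
Step 3: interval [3/4, 39/50), width = 39/50 - 3/4 = 3/100
  'd': [3/4 + 3/100*0/1, 3/4 + 3/100*1/2) = [3/4, 153/200)
  'b': [3/4 + 3/100*1/2, 3/4 + 3/100*3/5) = [153/200, 96/125) <- contains code 1533/2000
  'e': [3/4 + 3/100*3/5, 3/4 + 3/100*9/10) = [96/125, 777/1000)
  'a': [3/4 + 3/100*9/10, 3/4 + 3/100*1/1) = [777/1000, 39/50)
  emit 'b', narrow to [153/200, 96/125)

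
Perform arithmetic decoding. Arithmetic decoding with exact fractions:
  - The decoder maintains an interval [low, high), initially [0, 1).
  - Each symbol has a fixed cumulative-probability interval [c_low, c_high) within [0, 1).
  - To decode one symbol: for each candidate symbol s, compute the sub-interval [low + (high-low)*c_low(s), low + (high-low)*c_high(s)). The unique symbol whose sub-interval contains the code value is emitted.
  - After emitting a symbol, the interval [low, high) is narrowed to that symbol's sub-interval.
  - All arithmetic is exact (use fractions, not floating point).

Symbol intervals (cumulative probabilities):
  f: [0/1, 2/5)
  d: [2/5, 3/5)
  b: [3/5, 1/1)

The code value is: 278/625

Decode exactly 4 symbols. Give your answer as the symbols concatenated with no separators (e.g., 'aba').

Answer: dfdb

Derivation:
Step 1: interval [0/1, 1/1), width = 1/1 - 0/1 = 1/1
  'f': [0/1 + 1/1*0/1, 0/1 + 1/1*2/5) = [0/1, 2/5)
  'd': [0/1 + 1/1*2/5, 0/1 + 1/1*3/5) = [2/5, 3/5) <- contains code 278/625
  'b': [0/1 + 1/1*3/5, 0/1 + 1/1*1/1) = [3/5, 1/1)
  emit 'd', narrow to [2/5, 3/5)
Step 2: interval [2/5, 3/5), width = 3/5 - 2/5 = 1/5
  'f': [2/5 + 1/5*0/1, 2/5 + 1/5*2/5) = [2/5, 12/25) <- contains code 278/625
  'd': [2/5 + 1/5*2/5, 2/5 + 1/5*3/5) = [12/25, 13/25)
  'b': [2/5 + 1/5*3/5, 2/5 + 1/5*1/1) = [13/25, 3/5)
  emit 'f', narrow to [2/5, 12/25)
Step 3: interval [2/5, 12/25), width = 12/25 - 2/5 = 2/25
  'f': [2/5 + 2/25*0/1, 2/5 + 2/25*2/5) = [2/5, 54/125)
  'd': [2/5 + 2/25*2/5, 2/5 + 2/25*3/5) = [54/125, 56/125) <- contains code 278/625
  'b': [2/5 + 2/25*3/5, 2/5 + 2/25*1/1) = [56/125, 12/25)
  emit 'd', narrow to [54/125, 56/125)
Step 4: interval [54/125, 56/125), width = 56/125 - 54/125 = 2/125
  'f': [54/125 + 2/125*0/1, 54/125 + 2/125*2/5) = [54/125, 274/625)
  'd': [54/125 + 2/125*2/5, 54/125 + 2/125*3/5) = [274/625, 276/625)
  'b': [54/125 + 2/125*3/5, 54/125 + 2/125*1/1) = [276/625, 56/125) <- contains code 278/625
  emit 'b', narrow to [276/625, 56/125)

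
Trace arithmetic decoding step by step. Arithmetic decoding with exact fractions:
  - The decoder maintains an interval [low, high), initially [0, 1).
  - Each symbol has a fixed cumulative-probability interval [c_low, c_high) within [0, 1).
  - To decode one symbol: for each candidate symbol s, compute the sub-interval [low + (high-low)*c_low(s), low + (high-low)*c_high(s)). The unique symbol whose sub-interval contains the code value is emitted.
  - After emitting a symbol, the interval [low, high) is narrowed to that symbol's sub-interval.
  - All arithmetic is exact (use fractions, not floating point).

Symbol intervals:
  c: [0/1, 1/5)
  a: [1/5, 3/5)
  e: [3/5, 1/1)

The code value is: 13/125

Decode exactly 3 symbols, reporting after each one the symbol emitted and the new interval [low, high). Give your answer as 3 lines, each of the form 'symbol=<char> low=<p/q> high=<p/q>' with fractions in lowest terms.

Answer: symbol=c low=0/1 high=1/5
symbol=a low=1/25 high=3/25
symbol=e low=11/125 high=3/25

Derivation:
Step 1: interval [0/1, 1/1), width = 1/1 - 0/1 = 1/1
  'c': [0/1 + 1/1*0/1, 0/1 + 1/1*1/5) = [0/1, 1/5) <- contains code 13/125
  'a': [0/1 + 1/1*1/5, 0/1 + 1/1*3/5) = [1/5, 3/5)
  'e': [0/1 + 1/1*3/5, 0/1 + 1/1*1/1) = [3/5, 1/1)
  emit 'c', narrow to [0/1, 1/5)
Step 2: interval [0/1, 1/5), width = 1/5 - 0/1 = 1/5
  'c': [0/1 + 1/5*0/1, 0/1 + 1/5*1/5) = [0/1, 1/25)
  'a': [0/1 + 1/5*1/5, 0/1 + 1/5*3/5) = [1/25, 3/25) <- contains code 13/125
  'e': [0/1 + 1/5*3/5, 0/1 + 1/5*1/1) = [3/25, 1/5)
  emit 'a', narrow to [1/25, 3/25)
Step 3: interval [1/25, 3/25), width = 3/25 - 1/25 = 2/25
  'c': [1/25 + 2/25*0/1, 1/25 + 2/25*1/5) = [1/25, 7/125)
  'a': [1/25 + 2/25*1/5, 1/25 + 2/25*3/5) = [7/125, 11/125)
  'e': [1/25 + 2/25*3/5, 1/25 + 2/25*1/1) = [11/125, 3/25) <- contains code 13/125
  emit 'e', narrow to [11/125, 3/25)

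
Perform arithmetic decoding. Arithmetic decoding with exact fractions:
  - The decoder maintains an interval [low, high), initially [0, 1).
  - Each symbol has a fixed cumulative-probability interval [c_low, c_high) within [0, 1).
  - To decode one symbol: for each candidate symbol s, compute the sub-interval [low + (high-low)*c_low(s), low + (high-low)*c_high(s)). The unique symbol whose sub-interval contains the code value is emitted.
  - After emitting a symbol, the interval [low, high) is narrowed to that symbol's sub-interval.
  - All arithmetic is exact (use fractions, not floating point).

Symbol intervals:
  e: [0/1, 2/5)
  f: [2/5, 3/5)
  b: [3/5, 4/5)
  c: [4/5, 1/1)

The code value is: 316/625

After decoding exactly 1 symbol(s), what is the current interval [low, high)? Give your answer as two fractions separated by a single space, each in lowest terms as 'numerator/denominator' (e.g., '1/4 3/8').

Answer: 2/5 3/5

Derivation:
Step 1: interval [0/1, 1/1), width = 1/1 - 0/1 = 1/1
  'e': [0/1 + 1/1*0/1, 0/1 + 1/1*2/5) = [0/1, 2/5)
  'f': [0/1 + 1/1*2/5, 0/1 + 1/1*3/5) = [2/5, 3/5) <- contains code 316/625
  'b': [0/1 + 1/1*3/5, 0/1 + 1/1*4/5) = [3/5, 4/5)
  'c': [0/1 + 1/1*4/5, 0/1 + 1/1*1/1) = [4/5, 1/1)
  emit 'f', narrow to [2/5, 3/5)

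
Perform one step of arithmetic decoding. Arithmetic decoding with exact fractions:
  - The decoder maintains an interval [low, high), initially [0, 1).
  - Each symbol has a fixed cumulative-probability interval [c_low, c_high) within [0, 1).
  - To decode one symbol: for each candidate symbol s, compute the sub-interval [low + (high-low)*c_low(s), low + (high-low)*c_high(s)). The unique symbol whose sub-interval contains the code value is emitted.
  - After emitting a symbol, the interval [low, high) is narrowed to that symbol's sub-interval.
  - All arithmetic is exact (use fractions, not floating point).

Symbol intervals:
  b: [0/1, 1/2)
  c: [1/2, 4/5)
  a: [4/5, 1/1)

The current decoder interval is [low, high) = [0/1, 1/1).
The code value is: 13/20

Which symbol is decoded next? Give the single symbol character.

Interval width = high − low = 1/1 − 0/1 = 1/1
Scaled code = (code − low) / width = (13/20 − 0/1) / 1/1 = 13/20
  b: [0/1, 1/2) 
  c: [1/2, 4/5) ← scaled code falls here ✓
  a: [4/5, 1/1) 

Answer: c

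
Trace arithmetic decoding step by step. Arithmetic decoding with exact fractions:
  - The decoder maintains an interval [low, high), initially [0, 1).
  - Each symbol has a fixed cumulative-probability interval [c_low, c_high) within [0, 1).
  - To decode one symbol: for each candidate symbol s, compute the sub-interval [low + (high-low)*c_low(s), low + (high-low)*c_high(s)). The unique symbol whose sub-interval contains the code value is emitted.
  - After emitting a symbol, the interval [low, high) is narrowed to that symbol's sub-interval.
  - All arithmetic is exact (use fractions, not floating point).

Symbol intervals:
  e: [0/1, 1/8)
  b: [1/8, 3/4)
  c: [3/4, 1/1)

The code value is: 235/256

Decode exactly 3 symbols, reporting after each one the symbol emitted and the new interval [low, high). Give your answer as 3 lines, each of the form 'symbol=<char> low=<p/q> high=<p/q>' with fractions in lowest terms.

Step 1: interval [0/1, 1/1), width = 1/1 - 0/1 = 1/1
  'e': [0/1 + 1/1*0/1, 0/1 + 1/1*1/8) = [0/1, 1/8)
  'b': [0/1 + 1/1*1/8, 0/1 + 1/1*3/4) = [1/8, 3/4)
  'c': [0/1 + 1/1*3/4, 0/1 + 1/1*1/1) = [3/4, 1/1) <- contains code 235/256
  emit 'c', narrow to [3/4, 1/1)
Step 2: interval [3/4, 1/1), width = 1/1 - 3/4 = 1/4
  'e': [3/4 + 1/4*0/1, 3/4 + 1/4*1/8) = [3/4, 25/32)
  'b': [3/4 + 1/4*1/8, 3/4 + 1/4*3/4) = [25/32, 15/16) <- contains code 235/256
  'c': [3/4 + 1/4*3/4, 3/4 + 1/4*1/1) = [15/16, 1/1)
  emit 'b', narrow to [25/32, 15/16)
Step 3: interval [25/32, 15/16), width = 15/16 - 25/32 = 5/32
  'e': [25/32 + 5/32*0/1, 25/32 + 5/32*1/8) = [25/32, 205/256)
  'b': [25/32 + 5/32*1/8, 25/32 + 5/32*3/4) = [205/256, 115/128)
  'c': [25/32 + 5/32*3/4, 25/32 + 5/32*1/1) = [115/128, 15/16) <- contains code 235/256
  emit 'c', narrow to [115/128, 15/16)

Answer: symbol=c low=3/4 high=1/1
symbol=b low=25/32 high=15/16
symbol=c low=115/128 high=15/16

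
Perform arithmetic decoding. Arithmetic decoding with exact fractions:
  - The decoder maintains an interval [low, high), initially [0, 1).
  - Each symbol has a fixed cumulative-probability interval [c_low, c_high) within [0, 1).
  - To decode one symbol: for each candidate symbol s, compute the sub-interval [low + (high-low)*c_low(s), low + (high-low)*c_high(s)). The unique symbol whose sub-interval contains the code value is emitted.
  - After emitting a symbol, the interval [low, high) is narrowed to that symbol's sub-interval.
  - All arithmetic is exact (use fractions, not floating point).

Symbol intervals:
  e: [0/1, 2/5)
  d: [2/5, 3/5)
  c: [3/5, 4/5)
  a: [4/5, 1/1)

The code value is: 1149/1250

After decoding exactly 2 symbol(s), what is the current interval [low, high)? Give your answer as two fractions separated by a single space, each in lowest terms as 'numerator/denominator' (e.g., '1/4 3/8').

Step 1: interval [0/1, 1/1), width = 1/1 - 0/1 = 1/1
  'e': [0/1 + 1/1*0/1, 0/1 + 1/1*2/5) = [0/1, 2/5)
  'd': [0/1 + 1/1*2/5, 0/1 + 1/1*3/5) = [2/5, 3/5)
  'c': [0/1 + 1/1*3/5, 0/1 + 1/1*4/5) = [3/5, 4/5)
  'a': [0/1 + 1/1*4/5, 0/1 + 1/1*1/1) = [4/5, 1/1) <- contains code 1149/1250
  emit 'a', narrow to [4/5, 1/1)
Step 2: interval [4/5, 1/1), width = 1/1 - 4/5 = 1/5
  'e': [4/5 + 1/5*0/1, 4/5 + 1/5*2/5) = [4/5, 22/25)
  'd': [4/5 + 1/5*2/5, 4/5 + 1/5*3/5) = [22/25, 23/25) <- contains code 1149/1250
  'c': [4/5 + 1/5*3/5, 4/5 + 1/5*4/5) = [23/25, 24/25)
  'a': [4/5 + 1/5*4/5, 4/5 + 1/5*1/1) = [24/25, 1/1)
  emit 'd', narrow to [22/25, 23/25)

Answer: 22/25 23/25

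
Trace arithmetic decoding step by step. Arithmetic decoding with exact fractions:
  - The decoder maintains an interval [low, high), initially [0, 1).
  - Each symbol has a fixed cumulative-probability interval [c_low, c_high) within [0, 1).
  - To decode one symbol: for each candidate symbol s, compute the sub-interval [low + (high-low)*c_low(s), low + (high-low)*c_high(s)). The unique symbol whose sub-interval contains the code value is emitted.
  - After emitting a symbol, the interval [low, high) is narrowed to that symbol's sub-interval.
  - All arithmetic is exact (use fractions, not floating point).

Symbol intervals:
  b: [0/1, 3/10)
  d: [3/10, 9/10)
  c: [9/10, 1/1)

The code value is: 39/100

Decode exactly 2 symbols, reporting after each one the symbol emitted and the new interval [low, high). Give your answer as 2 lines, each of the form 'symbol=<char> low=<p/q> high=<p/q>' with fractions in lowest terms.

Answer: symbol=d low=3/10 high=9/10
symbol=b low=3/10 high=12/25

Derivation:
Step 1: interval [0/1, 1/1), width = 1/1 - 0/1 = 1/1
  'b': [0/1 + 1/1*0/1, 0/1 + 1/1*3/10) = [0/1, 3/10)
  'd': [0/1 + 1/1*3/10, 0/1 + 1/1*9/10) = [3/10, 9/10) <- contains code 39/100
  'c': [0/1 + 1/1*9/10, 0/1 + 1/1*1/1) = [9/10, 1/1)
  emit 'd', narrow to [3/10, 9/10)
Step 2: interval [3/10, 9/10), width = 9/10 - 3/10 = 3/5
  'b': [3/10 + 3/5*0/1, 3/10 + 3/5*3/10) = [3/10, 12/25) <- contains code 39/100
  'd': [3/10 + 3/5*3/10, 3/10 + 3/5*9/10) = [12/25, 21/25)
  'c': [3/10 + 3/5*9/10, 3/10 + 3/5*1/1) = [21/25, 9/10)
  emit 'b', narrow to [3/10, 12/25)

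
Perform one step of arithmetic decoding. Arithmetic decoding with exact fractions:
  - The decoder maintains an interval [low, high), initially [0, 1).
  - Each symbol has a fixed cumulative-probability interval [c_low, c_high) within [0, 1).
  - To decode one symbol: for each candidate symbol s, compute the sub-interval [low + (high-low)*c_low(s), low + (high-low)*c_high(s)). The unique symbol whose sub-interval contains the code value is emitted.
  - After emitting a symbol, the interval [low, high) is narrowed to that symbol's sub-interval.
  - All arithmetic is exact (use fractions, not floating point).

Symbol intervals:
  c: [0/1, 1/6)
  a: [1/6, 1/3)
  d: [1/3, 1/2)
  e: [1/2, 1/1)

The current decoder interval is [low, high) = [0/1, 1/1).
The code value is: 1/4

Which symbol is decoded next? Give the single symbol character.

Interval width = high − low = 1/1 − 0/1 = 1/1
Scaled code = (code − low) / width = (1/4 − 0/1) / 1/1 = 1/4
  c: [0/1, 1/6) 
  a: [1/6, 1/3) ← scaled code falls here ✓
  d: [1/3, 1/2) 
  e: [1/2, 1/1) 

Answer: a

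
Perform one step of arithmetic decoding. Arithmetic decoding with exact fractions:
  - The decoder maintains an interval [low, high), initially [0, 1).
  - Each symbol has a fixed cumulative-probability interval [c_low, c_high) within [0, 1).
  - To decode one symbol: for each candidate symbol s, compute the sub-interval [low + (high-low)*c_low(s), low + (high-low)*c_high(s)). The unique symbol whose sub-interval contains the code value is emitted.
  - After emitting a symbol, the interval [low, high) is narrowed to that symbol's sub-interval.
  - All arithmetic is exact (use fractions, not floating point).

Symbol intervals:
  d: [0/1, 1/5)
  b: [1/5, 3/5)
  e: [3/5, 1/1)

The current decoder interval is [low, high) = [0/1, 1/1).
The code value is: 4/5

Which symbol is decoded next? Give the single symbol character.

Interval width = high − low = 1/1 − 0/1 = 1/1
Scaled code = (code − low) / width = (4/5 − 0/1) / 1/1 = 4/5
  d: [0/1, 1/5) 
  b: [1/5, 3/5) 
  e: [3/5, 1/1) ← scaled code falls here ✓

Answer: e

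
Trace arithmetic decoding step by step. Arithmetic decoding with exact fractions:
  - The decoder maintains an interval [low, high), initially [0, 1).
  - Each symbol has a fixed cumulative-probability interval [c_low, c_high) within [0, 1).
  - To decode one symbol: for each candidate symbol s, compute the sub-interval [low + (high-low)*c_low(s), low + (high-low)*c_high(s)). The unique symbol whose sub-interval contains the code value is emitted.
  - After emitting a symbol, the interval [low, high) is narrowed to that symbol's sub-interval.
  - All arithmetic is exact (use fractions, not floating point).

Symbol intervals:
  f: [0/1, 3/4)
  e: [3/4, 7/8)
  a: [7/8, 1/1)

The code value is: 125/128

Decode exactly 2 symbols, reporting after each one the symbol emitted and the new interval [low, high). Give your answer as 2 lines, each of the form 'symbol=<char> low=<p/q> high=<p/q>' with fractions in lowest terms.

Answer: symbol=a low=7/8 high=1/1
symbol=e low=31/32 high=63/64

Derivation:
Step 1: interval [0/1, 1/1), width = 1/1 - 0/1 = 1/1
  'f': [0/1 + 1/1*0/1, 0/1 + 1/1*3/4) = [0/1, 3/4)
  'e': [0/1 + 1/1*3/4, 0/1 + 1/1*7/8) = [3/4, 7/8)
  'a': [0/1 + 1/1*7/8, 0/1 + 1/1*1/1) = [7/8, 1/1) <- contains code 125/128
  emit 'a', narrow to [7/8, 1/1)
Step 2: interval [7/8, 1/1), width = 1/1 - 7/8 = 1/8
  'f': [7/8 + 1/8*0/1, 7/8 + 1/8*3/4) = [7/8, 31/32)
  'e': [7/8 + 1/8*3/4, 7/8 + 1/8*7/8) = [31/32, 63/64) <- contains code 125/128
  'a': [7/8 + 1/8*7/8, 7/8 + 1/8*1/1) = [63/64, 1/1)
  emit 'e', narrow to [31/32, 63/64)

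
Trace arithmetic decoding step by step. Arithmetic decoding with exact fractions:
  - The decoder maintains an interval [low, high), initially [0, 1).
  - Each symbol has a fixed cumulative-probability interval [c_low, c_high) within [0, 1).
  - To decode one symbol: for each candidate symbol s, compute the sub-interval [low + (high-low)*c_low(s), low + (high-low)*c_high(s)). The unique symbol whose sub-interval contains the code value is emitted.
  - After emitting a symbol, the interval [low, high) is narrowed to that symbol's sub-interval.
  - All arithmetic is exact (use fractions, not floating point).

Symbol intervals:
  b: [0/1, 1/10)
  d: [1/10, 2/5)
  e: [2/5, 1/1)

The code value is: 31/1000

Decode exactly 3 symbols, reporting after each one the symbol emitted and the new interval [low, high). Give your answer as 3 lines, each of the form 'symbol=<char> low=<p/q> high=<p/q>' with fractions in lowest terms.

Step 1: interval [0/1, 1/1), width = 1/1 - 0/1 = 1/1
  'b': [0/1 + 1/1*0/1, 0/1 + 1/1*1/10) = [0/1, 1/10) <- contains code 31/1000
  'd': [0/1 + 1/1*1/10, 0/1 + 1/1*2/5) = [1/10, 2/5)
  'e': [0/1 + 1/1*2/5, 0/1 + 1/1*1/1) = [2/5, 1/1)
  emit 'b', narrow to [0/1, 1/10)
Step 2: interval [0/1, 1/10), width = 1/10 - 0/1 = 1/10
  'b': [0/1 + 1/10*0/1, 0/1 + 1/10*1/10) = [0/1, 1/100)
  'd': [0/1 + 1/10*1/10, 0/1 + 1/10*2/5) = [1/100, 1/25) <- contains code 31/1000
  'e': [0/1 + 1/10*2/5, 0/1 + 1/10*1/1) = [1/25, 1/10)
  emit 'd', narrow to [1/100, 1/25)
Step 3: interval [1/100, 1/25), width = 1/25 - 1/100 = 3/100
  'b': [1/100 + 3/100*0/1, 1/100 + 3/100*1/10) = [1/100, 13/1000)
  'd': [1/100 + 3/100*1/10, 1/100 + 3/100*2/5) = [13/1000, 11/500)
  'e': [1/100 + 3/100*2/5, 1/100 + 3/100*1/1) = [11/500, 1/25) <- contains code 31/1000
  emit 'e', narrow to [11/500, 1/25)

Answer: symbol=b low=0/1 high=1/10
symbol=d low=1/100 high=1/25
symbol=e low=11/500 high=1/25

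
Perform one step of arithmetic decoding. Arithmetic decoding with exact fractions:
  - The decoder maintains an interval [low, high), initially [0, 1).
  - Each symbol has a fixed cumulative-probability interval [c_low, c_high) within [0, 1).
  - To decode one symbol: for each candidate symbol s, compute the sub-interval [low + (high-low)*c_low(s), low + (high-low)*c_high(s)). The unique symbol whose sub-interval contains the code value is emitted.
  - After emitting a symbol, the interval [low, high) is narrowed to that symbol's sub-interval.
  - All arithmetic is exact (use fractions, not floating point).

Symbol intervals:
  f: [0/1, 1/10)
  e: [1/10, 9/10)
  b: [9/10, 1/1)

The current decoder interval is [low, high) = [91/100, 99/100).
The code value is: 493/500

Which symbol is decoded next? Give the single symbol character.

Answer: b

Derivation:
Interval width = high − low = 99/100 − 91/100 = 2/25
Scaled code = (code − low) / width = (493/500 − 91/100) / 2/25 = 19/20
  f: [0/1, 1/10) 
  e: [1/10, 9/10) 
  b: [9/10, 1/1) ← scaled code falls here ✓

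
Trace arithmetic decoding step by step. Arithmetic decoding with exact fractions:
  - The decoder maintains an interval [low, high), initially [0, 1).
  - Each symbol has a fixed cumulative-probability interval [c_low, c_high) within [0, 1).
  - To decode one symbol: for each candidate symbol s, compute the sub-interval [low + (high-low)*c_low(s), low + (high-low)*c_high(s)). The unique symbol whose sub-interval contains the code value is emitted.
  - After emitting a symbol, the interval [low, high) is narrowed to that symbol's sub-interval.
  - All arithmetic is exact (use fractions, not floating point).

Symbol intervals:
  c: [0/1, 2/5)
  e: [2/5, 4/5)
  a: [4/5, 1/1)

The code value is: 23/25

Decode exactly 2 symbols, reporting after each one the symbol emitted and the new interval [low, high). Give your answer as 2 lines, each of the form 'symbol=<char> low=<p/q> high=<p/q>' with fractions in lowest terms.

Answer: symbol=a low=4/5 high=1/1
symbol=e low=22/25 high=24/25

Derivation:
Step 1: interval [0/1, 1/1), width = 1/1 - 0/1 = 1/1
  'c': [0/1 + 1/1*0/1, 0/1 + 1/1*2/5) = [0/1, 2/5)
  'e': [0/1 + 1/1*2/5, 0/1 + 1/1*4/5) = [2/5, 4/5)
  'a': [0/1 + 1/1*4/5, 0/1 + 1/1*1/1) = [4/5, 1/1) <- contains code 23/25
  emit 'a', narrow to [4/5, 1/1)
Step 2: interval [4/5, 1/1), width = 1/1 - 4/5 = 1/5
  'c': [4/5 + 1/5*0/1, 4/5 + 1/5*2/5) = [4/5, 22/25)
  'e': [4/5 + 1/5*2/5, 4/5 + 1/5*4/5) = [22/25, 24/25) <- contains code 23/25
  'a': [4/5 + 1/5*4/5, 4/5 + 1/5*1/1) = [24/25, 1/1)
  emit 'e', narrow to [22/25, 24/25)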